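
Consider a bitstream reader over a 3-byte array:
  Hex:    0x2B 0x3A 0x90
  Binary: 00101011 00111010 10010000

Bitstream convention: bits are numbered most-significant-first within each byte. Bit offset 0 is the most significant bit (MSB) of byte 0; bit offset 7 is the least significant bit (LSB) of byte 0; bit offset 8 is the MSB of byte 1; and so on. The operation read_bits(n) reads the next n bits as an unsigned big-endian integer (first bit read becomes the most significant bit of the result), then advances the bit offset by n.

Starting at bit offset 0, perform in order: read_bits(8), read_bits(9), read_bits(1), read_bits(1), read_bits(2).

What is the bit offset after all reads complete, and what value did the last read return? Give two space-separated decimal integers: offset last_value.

Read 1: bits[0:8] width=8 -> value=43 (bin 00101011); offset now 8 = byte 1 bit 0; 16 bits remain
Read 2: bits[8:17] width=9 -> value=117 (bin 001110101); offset now 17 = byte 2 bit 1; 7 bits remain
Read 3: bits[17:18] width=1 -> value=0 (bin 0); offset now 18 = byte 2 bit 2; 6 bits remain
Read 4: bits[18:19] width=1 -> value=0 (bin 0); offset now 19 = byte 2 bit 3; 5 bits remain
Read 5: bits[19:21] width=2 -> value=2 (bin 10); offset now 21 = byte 2 bit 5; 3 bits remain

Answer: 21 2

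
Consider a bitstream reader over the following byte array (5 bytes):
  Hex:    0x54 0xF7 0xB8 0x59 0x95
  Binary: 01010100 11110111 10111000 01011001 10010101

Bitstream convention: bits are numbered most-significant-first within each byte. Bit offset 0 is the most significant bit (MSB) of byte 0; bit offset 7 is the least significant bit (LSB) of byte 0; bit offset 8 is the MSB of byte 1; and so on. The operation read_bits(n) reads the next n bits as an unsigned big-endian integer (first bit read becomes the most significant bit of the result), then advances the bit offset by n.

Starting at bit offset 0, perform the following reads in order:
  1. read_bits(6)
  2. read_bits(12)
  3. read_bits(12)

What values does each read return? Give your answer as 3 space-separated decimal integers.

Answer: 21 990 3606

Derivation:
Read 1: bits[0:6] width=6 -> value=21 (bin 010101); offset now 6 = byte 0 bit 6; 34 bits remain
Read 2: bits[6:18] width=12 -> value=990 (bin 001111011110); offset now 18 = byte 2 bit 2; 22 bits remain
Read 3: bits[18:30] width=12 -> value=3606 (bin 111000010110); offset now 30 = byte 3 bit 6; 10 bits remain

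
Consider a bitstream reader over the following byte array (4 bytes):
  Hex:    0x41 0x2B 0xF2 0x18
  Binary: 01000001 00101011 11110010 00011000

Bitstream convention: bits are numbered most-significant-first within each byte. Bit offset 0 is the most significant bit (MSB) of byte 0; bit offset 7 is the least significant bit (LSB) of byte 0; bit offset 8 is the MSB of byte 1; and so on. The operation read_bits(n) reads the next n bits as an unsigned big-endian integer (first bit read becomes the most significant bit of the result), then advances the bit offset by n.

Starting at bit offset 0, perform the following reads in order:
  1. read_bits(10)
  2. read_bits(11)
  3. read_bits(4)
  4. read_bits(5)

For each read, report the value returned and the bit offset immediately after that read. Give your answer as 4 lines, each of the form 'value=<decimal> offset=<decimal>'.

Read 1: bits[0:10] width=10 -> value=260 (bin 0100000100); offset now 10 = byte 1 bit 2; 22 bits remain
Read 2: bits[10:21] width=11 -> value=1406 (bin 10101111110); offset now 21 = byte 2 bit 5; 11 bits remain
Read 3: bits[21:25] width=4 -> value=4 (bin 0100); offset now 25 = byte 3 bit 1; 7 bits remain
Read 4: bits[25:30] width=5 -> value=6 (bin 00110); offset now 30 = byte 3 bit 6; 2 bits remain

Answer: value=260 offset=10
value=1406 offset=21
value=4 offset=25
value=6 offset=30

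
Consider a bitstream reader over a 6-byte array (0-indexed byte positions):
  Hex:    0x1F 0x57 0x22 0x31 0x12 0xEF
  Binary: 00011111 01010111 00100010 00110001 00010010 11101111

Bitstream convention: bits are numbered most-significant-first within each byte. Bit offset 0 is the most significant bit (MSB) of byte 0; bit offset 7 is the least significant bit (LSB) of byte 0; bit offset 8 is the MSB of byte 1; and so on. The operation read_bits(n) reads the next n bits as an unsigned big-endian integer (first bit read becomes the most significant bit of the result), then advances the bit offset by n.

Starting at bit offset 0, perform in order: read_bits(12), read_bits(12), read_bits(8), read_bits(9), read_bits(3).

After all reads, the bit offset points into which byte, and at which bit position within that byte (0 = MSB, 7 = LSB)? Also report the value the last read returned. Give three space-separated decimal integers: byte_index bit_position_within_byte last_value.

Answer: 5 4 6

Derivation:
Read 1: bits[0:12] width=12 -> value=501 (bin 000111110101); offset now 12 = byte 1 bit 4; 36 bits remain
Read 2: bits[12:24] width=12 -> value=1826 (bin 011100100010); offset now 24 = byte 3 bit 0; 24 bits remain
Read 3: bits[24:32] width=8 -> value=49 (bin 00110001); offset now 32 = byte 4 bit 0; 16 bits remain
Read 4: bits[32:41] width=9 -> value=37 (bin 000100101); offset now 41 = byte 5 bit 1; 7 bits remain
Read 5: bits[41:44] width=3 -> value=6 (bin 110); offset now 44 = byte 5 bit 4; 4 bits remain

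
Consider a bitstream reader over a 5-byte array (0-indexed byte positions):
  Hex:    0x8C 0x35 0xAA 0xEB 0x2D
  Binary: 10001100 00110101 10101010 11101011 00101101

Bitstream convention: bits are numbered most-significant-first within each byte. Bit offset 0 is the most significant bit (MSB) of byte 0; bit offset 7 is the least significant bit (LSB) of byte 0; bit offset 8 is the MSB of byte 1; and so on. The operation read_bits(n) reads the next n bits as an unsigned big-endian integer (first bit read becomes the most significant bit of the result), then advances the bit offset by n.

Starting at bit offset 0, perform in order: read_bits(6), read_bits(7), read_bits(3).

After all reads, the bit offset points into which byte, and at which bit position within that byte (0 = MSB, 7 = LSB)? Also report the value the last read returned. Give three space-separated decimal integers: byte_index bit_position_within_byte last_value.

Answer: 2 0 5

Derivation:
Read 1: bits[0:6] width=6 -> value=35 (bin 100011); offset now 6 = byte 0 bit 6; 34 bits remain
Read 2: bits[6:13] width=7 -> value=6 (bin 0000110); offset now 13 = byte 1 bit 5; 27 bits remain
Read 3: bits[13:16] width=3 -> value=5 (bin 101); offset now 16 = byte 2 bit 0; 24 bits remain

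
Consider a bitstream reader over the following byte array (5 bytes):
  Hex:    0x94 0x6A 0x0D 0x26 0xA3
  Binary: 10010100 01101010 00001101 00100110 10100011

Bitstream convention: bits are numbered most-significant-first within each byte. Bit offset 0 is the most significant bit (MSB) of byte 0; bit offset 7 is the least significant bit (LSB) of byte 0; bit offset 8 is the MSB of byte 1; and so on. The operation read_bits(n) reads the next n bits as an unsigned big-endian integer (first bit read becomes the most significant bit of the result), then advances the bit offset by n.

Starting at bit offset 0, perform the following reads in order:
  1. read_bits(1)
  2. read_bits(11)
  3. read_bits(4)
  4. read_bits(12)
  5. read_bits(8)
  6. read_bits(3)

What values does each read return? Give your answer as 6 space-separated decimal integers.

Answer: 1 326 10 210 106 1

Derivation:
Read 1: bits[0:1] width=1 -> value=1 (bin 1); offset now 1 = byte 0 bit 1; 39 bits remain
Read 2: bits[1:12] width=11 -> value=326 (bin 00101000110); offset now 12 = byte 1 bit 4; 28 bits remain
Read 3: bits[12:16] width=4 -> value=10 (bin 1010); offset now 16 = byte 2 bit 0; 24 bits remain
Read 4: bits[16:28] width=12 -> value=210 (bin 000011010010); offset now 28 = byte 3 bit 4; 12 bits remain
Read 5: bits[28:36] width=8 -> value=106 (bin 01101010); offset now 36 = byte 4 bit 4; 4 bits remain
Read 6: bits[36:39] width=3 -> value=1 (bin 001); offset now 39 = byte 4 bit 7; 1 bits remain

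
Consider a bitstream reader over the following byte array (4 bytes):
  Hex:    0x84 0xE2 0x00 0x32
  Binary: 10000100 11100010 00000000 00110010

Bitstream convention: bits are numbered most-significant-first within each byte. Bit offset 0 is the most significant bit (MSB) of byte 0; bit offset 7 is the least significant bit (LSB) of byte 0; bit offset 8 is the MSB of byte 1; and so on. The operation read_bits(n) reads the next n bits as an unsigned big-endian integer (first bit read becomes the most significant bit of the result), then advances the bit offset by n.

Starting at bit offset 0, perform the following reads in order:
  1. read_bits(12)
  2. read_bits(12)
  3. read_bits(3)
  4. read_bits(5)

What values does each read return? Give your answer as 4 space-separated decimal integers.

Answer: 2126 512 1 18

Derivation:
Read 1: bits[0:12] width=12 -> value=2126 (bin 100001001110); offset now 12 = byte 1 bit 4; 20 bits remain
Read 2: bits[12:24] width=12 -> value=512 (bin 001000000000); offset now 24 = byte 3 bit 0; 8 bits remain
Read 3: bits[24:27] width=3 -> value=1 (bin 001); offset now 27 = byte 3 bit 3; 5 bits remain
Read 4: bits[27:32] width=5 -> value=18 (bin 10010); offset now 32 = byte 4 bit 0; 0 bits remain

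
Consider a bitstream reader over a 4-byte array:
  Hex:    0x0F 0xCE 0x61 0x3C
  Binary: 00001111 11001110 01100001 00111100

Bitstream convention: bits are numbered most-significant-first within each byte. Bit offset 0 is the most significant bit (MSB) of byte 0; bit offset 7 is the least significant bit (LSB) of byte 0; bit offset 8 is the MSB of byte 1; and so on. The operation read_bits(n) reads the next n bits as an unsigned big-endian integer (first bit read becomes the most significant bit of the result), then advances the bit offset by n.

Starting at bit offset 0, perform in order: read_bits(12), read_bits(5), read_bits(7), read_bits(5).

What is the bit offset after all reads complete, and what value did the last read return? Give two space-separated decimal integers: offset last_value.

Read 1: bits[0:12] width=12 -> value=252 (bin 000011111100); offset now 12 = byte 1 bit 4; 20 bits remain
Read 2: bits[12:17] width=5 -> value=28 (bin 11100); offset now 17 = byte 2 bit 1; 15 bits remain
Read 3: bits[17:24] width=7 -> value=97 (bin 1100001); offset now 24 = byte 3 bit 0; 8 bits remain
Read 4: bits[24:29] width=5 -> value=7 (bin 00111); offset now 29 = byte 3 bit 5; 3 bits remain

Answer: 29 7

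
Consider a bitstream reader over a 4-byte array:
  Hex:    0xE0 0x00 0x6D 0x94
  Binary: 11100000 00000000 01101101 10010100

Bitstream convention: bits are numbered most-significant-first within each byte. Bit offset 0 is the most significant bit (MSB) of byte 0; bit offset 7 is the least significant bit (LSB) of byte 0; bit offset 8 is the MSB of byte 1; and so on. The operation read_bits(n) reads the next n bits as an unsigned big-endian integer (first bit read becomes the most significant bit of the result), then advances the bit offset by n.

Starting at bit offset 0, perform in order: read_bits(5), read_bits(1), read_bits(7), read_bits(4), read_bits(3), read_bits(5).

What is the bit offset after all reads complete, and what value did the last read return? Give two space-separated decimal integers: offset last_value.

Answer: 25 27

Derivation:
Read 1: bits[0:5] width=5 -> value=28 (bin 11100); offset now 5 = byte 0 bit 5; 27 bits remain
Read 2: bits[5:6] width=1 -> value=0 (bin 0); offset now 6 = byte 0 bit 6; 26 bits remain
Read 3: bits[6:13] width=7 -> value=0 (bin 0000000); offset now 13 = byte 1 bit 5; 19 bits remain
Read 4: bits[13:17] width=4 -> value=0 (bin 0000); offset now 17 = byte 2 bit 1; 15 bits remain
Read 5: bits[17:20] width=3 -> value=6 (bin 110); offset now 20 = byte 2 bit 4; 12 bits remain
Read 6: bits[20:25] width=5 -> value=27 (bin 11011); offset now 25 = byte 3 bit 1; 7 bits remain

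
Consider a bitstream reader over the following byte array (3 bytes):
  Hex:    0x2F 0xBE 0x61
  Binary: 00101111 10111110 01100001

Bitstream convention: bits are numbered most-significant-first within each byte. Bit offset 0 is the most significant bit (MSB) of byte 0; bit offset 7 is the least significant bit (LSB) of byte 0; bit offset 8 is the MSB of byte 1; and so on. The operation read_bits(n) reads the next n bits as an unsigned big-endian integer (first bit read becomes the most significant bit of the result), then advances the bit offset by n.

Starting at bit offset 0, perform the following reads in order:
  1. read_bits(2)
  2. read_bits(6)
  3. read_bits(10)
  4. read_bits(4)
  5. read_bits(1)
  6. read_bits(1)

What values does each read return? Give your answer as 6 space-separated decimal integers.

Read 1: bits[0:2] width=2 -> value=0 (bin 00); offset now 2 = byte 0 bit 2; 22 bits remain
Read 2: bits[2:8] width=6 -> value=47 (bin 101111); offset now 8 = byte 1 bit 0; 16 bits remain
Read 3: bits[8:18] width=10 -> value=761 (bin 1011111001); offset now 18 = byte 2 bit 2; 6 bits remain
Read 4: bits[18:22] width=4 -> value=8 (bin 1000); offset now 22 = byte 2 bit 6; 2 bits remain
Read 5: bits[22:23] width=1 -> value=0 (bin 0); offset now 23 = byte 2 bit 7; 1 bits remain
Read 6: bits[23:24] width=1 -> value=1 (bin 1); offset now 24 = byte 3 bit 0; 0 bits remain

Answer: 0 47 761 8 0 1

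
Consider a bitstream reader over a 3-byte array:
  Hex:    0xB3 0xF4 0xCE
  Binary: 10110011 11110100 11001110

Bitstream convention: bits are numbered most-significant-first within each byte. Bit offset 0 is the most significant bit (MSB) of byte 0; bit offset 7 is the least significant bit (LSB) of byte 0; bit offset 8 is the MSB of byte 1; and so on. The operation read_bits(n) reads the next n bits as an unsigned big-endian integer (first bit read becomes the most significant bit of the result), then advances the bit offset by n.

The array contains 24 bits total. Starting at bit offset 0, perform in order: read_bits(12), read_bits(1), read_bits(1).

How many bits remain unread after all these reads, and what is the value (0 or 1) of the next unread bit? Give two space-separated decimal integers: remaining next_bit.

Read 1: bits[0:12] width=12 -> value=2879 (bin 101100111111); offset now 12 = byte 1 bit 4; 12 bits remain
Read 2: bits[12:13] width=1 -> value=0 (bin 0); offset now 13 = byte 1 bit 5; 11 bits remain
Read 3: bits[13:14] width=1 -> value=1 (bin 1); offset now 14 = byte 1 bit 6; 10 bits remain

Answer: 10 0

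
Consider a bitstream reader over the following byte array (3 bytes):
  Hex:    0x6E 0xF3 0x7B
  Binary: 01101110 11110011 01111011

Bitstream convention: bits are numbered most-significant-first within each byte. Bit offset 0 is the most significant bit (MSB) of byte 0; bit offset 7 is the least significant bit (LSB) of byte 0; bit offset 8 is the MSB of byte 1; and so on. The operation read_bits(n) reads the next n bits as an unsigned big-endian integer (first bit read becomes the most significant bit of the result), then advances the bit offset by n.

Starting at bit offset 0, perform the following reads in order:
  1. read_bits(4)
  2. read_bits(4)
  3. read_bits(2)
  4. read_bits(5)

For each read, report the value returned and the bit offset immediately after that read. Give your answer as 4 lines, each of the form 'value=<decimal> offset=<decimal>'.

Read 1: bits[0:4] width=4 -> value=6 (bin 0110); offset now 4 = byte 0 bit 4; 20 bits remain
Read 2: bits[4:8] width=4 -> value=14 (bin 1110); offset now 8 = byte 1 bit 0; 16 bits remain
Read 3: bits[8:10] width=2 -> value=3 (bin 11); offset now 10 = byte 1 bit 2; 14 bits remain
Read 4: bits[10:15] width=5 -> value=25 (bin 11001); offset now 15 = byte 1 bit 7; 9 bits remain

Answer: value=6 offset=4
value=14 offset=8
value=3 offset=10
value=25 offset=15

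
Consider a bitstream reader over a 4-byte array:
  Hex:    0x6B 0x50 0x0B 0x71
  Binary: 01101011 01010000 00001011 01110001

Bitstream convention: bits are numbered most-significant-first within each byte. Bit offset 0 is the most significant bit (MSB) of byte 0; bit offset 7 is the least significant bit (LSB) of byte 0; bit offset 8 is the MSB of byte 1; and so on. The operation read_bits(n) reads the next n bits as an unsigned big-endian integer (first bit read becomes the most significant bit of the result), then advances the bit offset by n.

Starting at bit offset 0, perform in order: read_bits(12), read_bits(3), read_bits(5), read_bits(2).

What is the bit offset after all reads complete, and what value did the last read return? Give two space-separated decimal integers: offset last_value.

Answer: 22 2

Derivation:
Read 1: bits[0:12] width=12 -> value=1717 (bin 011010110101); offset now 12 = byte 1 bit 4; 20 bits remain
Read 2: bits[12:15] width=3 -> value=0 (bin 000); offset now 15 = byte 1 bit 7; 17 bits remain
Read 3: bits[15:20] width=5 -> value=0 (bin 00000); offset now 20 = byte 2 bit 4; 12 bits remain
Read 4: bits[20:22] width=2 -> value=2 (bin 10); offset now 22 = byte 2 bit 6; 10 bits remain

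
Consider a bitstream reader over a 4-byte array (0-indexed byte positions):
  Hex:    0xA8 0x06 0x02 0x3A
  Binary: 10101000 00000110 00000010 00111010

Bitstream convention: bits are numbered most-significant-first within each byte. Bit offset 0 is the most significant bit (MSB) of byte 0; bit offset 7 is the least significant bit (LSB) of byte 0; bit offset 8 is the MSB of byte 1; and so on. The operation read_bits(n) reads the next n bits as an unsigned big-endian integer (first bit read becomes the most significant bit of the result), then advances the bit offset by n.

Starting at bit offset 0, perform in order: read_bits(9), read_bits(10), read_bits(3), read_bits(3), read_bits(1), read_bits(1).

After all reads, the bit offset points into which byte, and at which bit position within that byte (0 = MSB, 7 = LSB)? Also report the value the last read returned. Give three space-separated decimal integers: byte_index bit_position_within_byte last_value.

Read 1: bits[0:9] width=9 -> value=336 (bin 101010000); offset now 9 = byte 1 bit 1; 23 bits remain
Read 2: bits[9:19] width=10 -> value=48 (bin 0000110000); offset now 19 = byte 2 bit 3; 13 bits remain
Read 3: bits[19:22] width=3 -> value=0 (bin 000); offset now 22 = byte 2 bit 6; 10 bits remain
Read 4: bits[22:25] width=3 -> value=4 (bin 100); offset now 25 = byte 3 bit 1; 7 bits remain
Read 5: bits[25:26] width=1 -> value=0 (bin 0); offset now 26 = byte 3 bit 2; 6 bits remain
Read 6: bits[26:27] width=1 -> value=1 (bin 1); offset now 27 = byte 3 bit 3; 5 bits remain

Answer: 3 3 1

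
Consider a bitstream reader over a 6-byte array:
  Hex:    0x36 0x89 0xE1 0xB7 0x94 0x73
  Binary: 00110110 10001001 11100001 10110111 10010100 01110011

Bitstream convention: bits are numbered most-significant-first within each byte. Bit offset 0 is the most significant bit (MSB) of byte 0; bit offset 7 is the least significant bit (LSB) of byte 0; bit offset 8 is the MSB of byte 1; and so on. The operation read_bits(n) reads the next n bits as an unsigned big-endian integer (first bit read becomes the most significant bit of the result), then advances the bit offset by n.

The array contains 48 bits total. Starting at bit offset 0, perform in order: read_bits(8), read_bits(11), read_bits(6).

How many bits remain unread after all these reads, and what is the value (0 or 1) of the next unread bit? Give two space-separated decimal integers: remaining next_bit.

Read 1: bits[0:8] width=8 -> value=54 (bin 00110110); offset now 8 = byte 1 bit 0; 40 bits remain
Read 2: bits[8:19] width=11 -> value=1103 (bin 10001001111); offset now 19 = byte 2 bit 3; 29 bits remain
Read 3: bits[19:25] width=6 -> value=3 (bin 000011); offset now 25 = byte 3 bit 1; 23 bits remain

Answer: 23 0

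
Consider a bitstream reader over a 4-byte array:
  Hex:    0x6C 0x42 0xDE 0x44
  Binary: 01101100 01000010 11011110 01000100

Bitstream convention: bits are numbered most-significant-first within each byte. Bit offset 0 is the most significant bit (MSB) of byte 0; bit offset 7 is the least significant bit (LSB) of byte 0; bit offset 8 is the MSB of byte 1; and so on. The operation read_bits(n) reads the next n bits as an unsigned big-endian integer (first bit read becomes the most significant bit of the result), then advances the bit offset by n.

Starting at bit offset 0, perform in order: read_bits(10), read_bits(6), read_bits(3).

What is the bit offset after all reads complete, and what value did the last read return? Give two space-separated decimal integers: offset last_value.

Read 1: bits[0:10] width=10 -> value=433 (bin 0110110001); offset now 10 = byte 1 bit 2; 22 bits remain
Read 2: bits[10:16] width=6 -> value=2 (bin 000010); offset now 16 = byte 2 bit 0; 16 bits remain
Read 3: bits[16:19] width=3 -> value=6 (bin 110); offset now 19 = byte 2 bit 3; 13 bits remain

Answer: 19 6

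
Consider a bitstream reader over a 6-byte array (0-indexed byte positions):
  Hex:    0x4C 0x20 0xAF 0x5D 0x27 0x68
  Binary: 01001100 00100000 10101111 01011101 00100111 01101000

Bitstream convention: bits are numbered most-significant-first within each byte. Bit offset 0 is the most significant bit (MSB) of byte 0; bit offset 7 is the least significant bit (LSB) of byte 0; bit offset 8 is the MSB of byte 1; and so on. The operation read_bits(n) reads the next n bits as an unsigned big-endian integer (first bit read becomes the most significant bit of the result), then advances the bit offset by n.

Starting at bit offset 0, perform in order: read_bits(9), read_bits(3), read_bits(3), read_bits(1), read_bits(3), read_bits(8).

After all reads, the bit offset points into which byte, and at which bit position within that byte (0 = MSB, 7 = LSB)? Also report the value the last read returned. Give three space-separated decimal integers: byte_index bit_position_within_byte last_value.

Answer: 3 3 122

Derivation:
Read 1: bits[0:9] width=9 -> value=152 (bin 010011000); offset now 9 = byte 1 bit 1; 39 bits remain
Read 2: bits[9:12] width=3 -> value=2 (bin 010); offset now 12 = byte 1 bit 4; 36 bits remain
Read 3: bits[12:15] width=3 -> value=0 (bin 000); offset now 15 = byte 1 bit 7; 33 bits remain
Read 4: bits[15:16] width=1 -> value=0 (bin 0); offset now 16 = byte 2 bit 0; 32 bits remain
Read 5: bits[16:19] width=3 -> value=5 (bin 101); offset now 19 = byte 2 bit 3; 29 bits remain
Read 6: bits[19:27] width=8 -> value=122 (bin 01111010); offset now 27 = byte 3 bit 3; 21 bits remain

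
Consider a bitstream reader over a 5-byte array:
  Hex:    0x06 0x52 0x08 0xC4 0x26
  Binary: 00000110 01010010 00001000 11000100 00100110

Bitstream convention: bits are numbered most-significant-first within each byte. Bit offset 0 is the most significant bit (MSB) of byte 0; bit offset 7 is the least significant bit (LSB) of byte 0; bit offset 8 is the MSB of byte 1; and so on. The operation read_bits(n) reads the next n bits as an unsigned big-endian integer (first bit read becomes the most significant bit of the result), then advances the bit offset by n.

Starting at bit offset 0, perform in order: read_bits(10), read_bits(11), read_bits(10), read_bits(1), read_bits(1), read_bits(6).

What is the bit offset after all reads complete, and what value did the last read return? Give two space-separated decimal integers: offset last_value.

Answer: 39 19

Derivation:
Read 1: bits[0:10] width=10 -> value=25 (bin 0000011001); offset now 10 = byte 1 bit 2; 30 bits remain
Read 2: bits[10:21] width=11 -> value=577 (bin 01001000001); offset now 21 = byte 2 bit 5; 19 bits remain
Read 3: bits[21:31] width=10 -> value=98 (bin 0001100010); offset now 31 = byte 3 bit 7; 9 bits remain
Read 4: bits[31:32] width=1 -> value=0 (bin 0); offset now 32 = byte 4 bit 0; 8 bits remain
Read 5: bits[32:33] width=1 -> value=0 (bin 0); offset now 33 = byte 4 bit 1; 7 bits remain
Read 6: bits[33:39] width=6 -> value=19 (bin 010011); offset now 39 = byte 4 bit 7; 1 bits remain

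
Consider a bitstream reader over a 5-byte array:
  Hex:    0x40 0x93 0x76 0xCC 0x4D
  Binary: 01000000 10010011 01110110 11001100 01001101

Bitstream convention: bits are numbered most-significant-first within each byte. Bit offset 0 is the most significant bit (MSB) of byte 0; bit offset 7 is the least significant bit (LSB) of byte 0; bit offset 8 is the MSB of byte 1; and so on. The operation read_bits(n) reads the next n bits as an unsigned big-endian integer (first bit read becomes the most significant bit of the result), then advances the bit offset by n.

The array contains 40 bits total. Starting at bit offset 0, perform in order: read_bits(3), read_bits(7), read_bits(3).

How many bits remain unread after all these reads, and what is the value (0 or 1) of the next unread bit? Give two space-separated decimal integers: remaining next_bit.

Read 1: bits[0:3] width=3 -> value=2 (bin 010); offset now 3 = byte 0 bit 3; 37 bits remain
Read 2: bits[3:10] width=7 -> value=2 (bin 0000010); offset now 10 = byte 1 bit 2; 30 bits remain
Read 3: bits[10:13] width=3 -> value=2 (bin 010); offset now 13 = byte 1 bit 5; 27 bits remain

Answer: 27 0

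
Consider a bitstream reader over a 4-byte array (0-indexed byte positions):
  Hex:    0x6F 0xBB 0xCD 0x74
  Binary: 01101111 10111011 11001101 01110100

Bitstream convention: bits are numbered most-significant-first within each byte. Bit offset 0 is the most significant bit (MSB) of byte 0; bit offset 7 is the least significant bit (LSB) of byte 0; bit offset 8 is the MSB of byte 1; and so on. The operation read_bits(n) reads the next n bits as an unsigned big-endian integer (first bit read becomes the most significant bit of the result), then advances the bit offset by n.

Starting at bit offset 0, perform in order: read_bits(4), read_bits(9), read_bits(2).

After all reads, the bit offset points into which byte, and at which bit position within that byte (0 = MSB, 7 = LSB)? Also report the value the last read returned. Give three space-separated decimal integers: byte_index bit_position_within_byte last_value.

Read 1: bits[0:4] width=4 -> value=6 (bin 0110); offset now 4 = byte 0 bit 4; 28 bits remain
Read 2: bits[4:13] width=9 -> value=503 (bin 111110111); offset now 13 = byte 1 bit 5; 19 bits remain
Read 3: bits[13:15] width=2 -> value=1 (bin 01); offset now 15 = byte 1 bit 7; 17 bits remain

Answer: 1 7 1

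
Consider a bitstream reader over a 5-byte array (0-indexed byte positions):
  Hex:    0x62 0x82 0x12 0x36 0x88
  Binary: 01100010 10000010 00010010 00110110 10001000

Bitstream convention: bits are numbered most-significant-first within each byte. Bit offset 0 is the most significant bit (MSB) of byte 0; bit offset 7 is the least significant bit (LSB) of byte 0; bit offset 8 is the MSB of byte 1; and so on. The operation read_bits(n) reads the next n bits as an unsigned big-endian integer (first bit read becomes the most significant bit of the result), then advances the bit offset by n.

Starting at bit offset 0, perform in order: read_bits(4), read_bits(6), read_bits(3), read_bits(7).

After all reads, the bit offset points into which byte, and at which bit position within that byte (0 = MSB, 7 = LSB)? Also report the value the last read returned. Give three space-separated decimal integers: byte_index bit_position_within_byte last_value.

Answer: 2 4 33

Derivation:
Read 1: bits[0:4] width=4 -> value=6 (bin 0110); offset now 4 = byte 0 bit 4; 36 bits remain
Read 2: bits[4:10] width=6 -> value=10 (bin 001010); offset now 10 = byte 1 bit 2; 30 bits remain
Read 3: bits[10:13] width=3 -> value=0 (bin 000); offset now 13 = byte 1 bit 5; 27 bits remain
Read 4: bits[13:20] width=7 -> value=33 (bin 0100001); offset now 20 = byte 2 bit 4; 20 bits remain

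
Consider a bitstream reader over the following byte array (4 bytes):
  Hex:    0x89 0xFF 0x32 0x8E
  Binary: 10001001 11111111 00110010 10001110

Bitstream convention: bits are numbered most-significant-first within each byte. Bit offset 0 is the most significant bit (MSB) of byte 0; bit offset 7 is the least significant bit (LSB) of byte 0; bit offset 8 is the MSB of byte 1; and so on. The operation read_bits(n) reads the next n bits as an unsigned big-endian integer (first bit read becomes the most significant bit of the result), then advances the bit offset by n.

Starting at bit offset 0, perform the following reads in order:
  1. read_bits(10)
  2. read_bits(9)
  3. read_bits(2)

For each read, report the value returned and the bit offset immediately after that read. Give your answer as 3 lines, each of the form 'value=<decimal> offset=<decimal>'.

Read 1: bits[0:10] width=10 -> value=551 (bin 1000100111); offset now 10 = byte 1 bit 2; 22 bits remain
Read 2: bits[10:19] width=9 -> value=505 (bin 111111001); offset now 19 = byte 2 bit 3; 13 bits remain
Read 3: bits[19:21] width=2 -> value=2 (bin 10); offset now 21 = byte 2 bit 5; 11 bits remain

Answer: value=551 offset=10
value=505 offset=19
value=2 offset=21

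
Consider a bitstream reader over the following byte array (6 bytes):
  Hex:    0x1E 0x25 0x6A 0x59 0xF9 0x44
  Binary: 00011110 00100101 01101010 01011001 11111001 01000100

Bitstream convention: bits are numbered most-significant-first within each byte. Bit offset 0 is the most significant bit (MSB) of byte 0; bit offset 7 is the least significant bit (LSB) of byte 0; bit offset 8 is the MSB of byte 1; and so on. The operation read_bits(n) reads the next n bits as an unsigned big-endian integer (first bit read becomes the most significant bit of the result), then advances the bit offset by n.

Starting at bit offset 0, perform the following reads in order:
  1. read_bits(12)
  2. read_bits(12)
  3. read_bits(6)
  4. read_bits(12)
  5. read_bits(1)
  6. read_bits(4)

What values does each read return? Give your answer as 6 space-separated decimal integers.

Answer: 482 1386 22 2021 0 2

Derivation:
Read 1: bits[0:12] width=12 -> value=482 (bin 000111100010); offset now 12 = byte 1 bit 4; 36 bits remain
Read 2: bits[12:24] width=12 -> value=1386 (bin 010101101010); offset now 24 = byte 3 bit 0; 24 bits remain
Read 3: bits[24:30] width=6 -> value=22 (bin 010110); offset now 30 = byte 3 bit 6; 18 bits remain
Read 4: bits[30:42] width=12 -> value=2021 (bin 011111100101); offset now 42 = byte 5 bit 2; 6 bits remain
Read 5: bits[42:43] width=1 -> value=0 (bin 0); offset now 43 = byte 5 bit 3; 5 bits remain
Read 6: bits[43:47] width=4 -> value=2 (bin 0010); offset now 47 = byte 5 bit 7; 1 bits remain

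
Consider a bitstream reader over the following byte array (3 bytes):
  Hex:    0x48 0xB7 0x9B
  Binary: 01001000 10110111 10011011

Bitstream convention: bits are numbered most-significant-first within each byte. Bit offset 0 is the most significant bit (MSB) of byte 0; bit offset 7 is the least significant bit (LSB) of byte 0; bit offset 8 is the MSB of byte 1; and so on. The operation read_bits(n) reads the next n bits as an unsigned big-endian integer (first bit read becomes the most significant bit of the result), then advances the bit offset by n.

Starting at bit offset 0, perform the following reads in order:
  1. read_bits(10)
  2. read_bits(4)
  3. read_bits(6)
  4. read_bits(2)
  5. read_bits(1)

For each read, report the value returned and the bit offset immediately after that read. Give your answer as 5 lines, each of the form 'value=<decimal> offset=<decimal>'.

Answer: value=290 offset=10
value=13 offset=14
value=57 offset=20
value=2 offset=22
value=1 offset=23

Derivation:
Read 1: bits[0:10] width=10 -> value=290 (bin 0100100010); offset now 10 = byte 1 bit 2; 14 bits remain
Read 2: bits[10:14] width=4 -> value=13 (bin 1101); offset now 14 = byte 1 bit 6; 10 bits remain
Read 3: bits[14:20] width=6 -> value=57 (bin 111001); offset now 20 = byte 2 bit 4; 4 bits remain
Read 4: bits[20:22] width=2 -> value=2 (bin 10); offset now 22 = byte 2 bit 6; 2 bits remain
Read 5: bits[22:23] width=1 -> value=1 (bin 1); offset now 23 = byte 2 bit 7; 1 bits remain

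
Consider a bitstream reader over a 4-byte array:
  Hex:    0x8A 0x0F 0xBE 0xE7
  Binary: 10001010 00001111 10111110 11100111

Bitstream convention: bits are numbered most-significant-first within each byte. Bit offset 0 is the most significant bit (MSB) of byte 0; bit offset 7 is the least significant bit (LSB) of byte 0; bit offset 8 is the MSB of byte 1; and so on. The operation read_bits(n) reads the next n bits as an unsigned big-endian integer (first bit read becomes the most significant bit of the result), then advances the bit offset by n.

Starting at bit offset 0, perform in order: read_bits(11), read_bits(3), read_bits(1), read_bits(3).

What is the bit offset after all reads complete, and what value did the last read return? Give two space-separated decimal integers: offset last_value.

Answer: 18 6

Derivation:
Read 1: bits[0:11] width=11 -> value=1104 (bin 10001010000); offset now 11 = byte 1 bit 3; 21 bits remain
Read 2: bits[11:14] width=3 -> value=3 (bin 011); offset now 14 = byte 1 bit 6; 18 bits remain
Read 3: bits[14:15] width=1 -> value=1 (bin 1); offset now 15 = byte 1 bit 7; 17 bits remain
Read 4: bits[15:18] width=3 -> value=6 (bin 110); offset now 18 = byte 2 bit 2; 14 bits remain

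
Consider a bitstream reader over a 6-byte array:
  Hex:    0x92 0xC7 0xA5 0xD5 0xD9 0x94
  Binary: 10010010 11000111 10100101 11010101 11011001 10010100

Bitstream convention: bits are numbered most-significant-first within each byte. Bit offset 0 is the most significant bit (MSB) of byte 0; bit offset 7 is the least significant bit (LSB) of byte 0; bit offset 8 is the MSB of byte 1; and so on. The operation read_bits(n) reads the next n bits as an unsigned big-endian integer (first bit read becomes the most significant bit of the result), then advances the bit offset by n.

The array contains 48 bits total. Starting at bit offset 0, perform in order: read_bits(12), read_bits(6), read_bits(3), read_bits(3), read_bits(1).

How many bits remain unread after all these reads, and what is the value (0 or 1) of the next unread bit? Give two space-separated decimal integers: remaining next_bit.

Read 1: bits[0:12] width=12 -> value=2348 (bin 100100101100); offset now 12 = byte 1 bit 4; 36 bits remain
Read 2: bits[12:18] width=6 -> value=30 (bin 011110); offset now 18 = byte 2 bit 2; 30 bits remain
Read 3: bits[18:21] width=3 -> value=4 (bin 100); offset now 21 = byte 2 bit 5; 27 bits remain
Read 4: bits[21:24] width=3 -> value=5 (bin 101); offset now 24 = byte 3 bit 0; 24 bits remain
Read 5: bits[24:25] width=1 -> value=1 (bin 1); offset now 25 = byte 3 bit 1; 23 bits remain

Answer: 23 1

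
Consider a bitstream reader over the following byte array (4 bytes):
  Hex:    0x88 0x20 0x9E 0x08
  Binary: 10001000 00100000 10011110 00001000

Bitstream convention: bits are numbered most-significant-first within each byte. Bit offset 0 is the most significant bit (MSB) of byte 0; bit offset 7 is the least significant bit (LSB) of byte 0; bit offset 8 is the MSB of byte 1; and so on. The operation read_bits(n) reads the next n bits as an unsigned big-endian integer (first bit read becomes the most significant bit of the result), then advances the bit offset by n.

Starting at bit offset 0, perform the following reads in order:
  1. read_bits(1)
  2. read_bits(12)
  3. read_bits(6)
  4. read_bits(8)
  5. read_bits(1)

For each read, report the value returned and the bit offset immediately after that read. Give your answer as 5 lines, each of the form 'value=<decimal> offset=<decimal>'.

Answer: value=1 offset=1
value=260 offset=13
value=4 offset=19
value=240 offset=27
value=0 offset=28

Derivation:
Read 1: bits[0:1] width=1 -> value=1 (bin 1); offset now 1 = byte 0 bit 1; 31 bits remain
Read 2: bits[1:13] width=12 -> value=260 (bin 000100000100); offset now 13 = byte 1 bit 5; 19 bits remain
Read 3: bits[13:19] width=6 -> value=4 (bin 000100); offset now 19 = byte 2 bit 3; 13 bits remain
Read 4: bits[19:27] width=8 -> value=240 (bin 11110000); offset now 27 = byte 3 bit 3; 5 bits remain
Read 5: bits[27:28] width=1 -> value=0 (bin 0); offset now 28 = byte 3 bit 4; 4 bits remain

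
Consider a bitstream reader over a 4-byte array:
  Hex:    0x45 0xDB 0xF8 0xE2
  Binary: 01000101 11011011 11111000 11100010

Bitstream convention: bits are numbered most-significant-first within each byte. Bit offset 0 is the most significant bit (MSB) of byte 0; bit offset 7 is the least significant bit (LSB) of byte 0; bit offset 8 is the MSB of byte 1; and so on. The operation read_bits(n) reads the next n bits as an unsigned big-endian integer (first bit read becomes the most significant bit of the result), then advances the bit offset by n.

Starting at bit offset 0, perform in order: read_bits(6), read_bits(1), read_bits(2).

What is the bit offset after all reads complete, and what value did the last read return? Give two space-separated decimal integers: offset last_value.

Answer: 9 3

Derivation:
Read 1: bits[0:6] width=6 -> value=17 (bin 010001); offset now 6 = byte 0 bit 6; 26 bits remain
Read 2: bits[6:7] width=1 -> value=0 (bin 0); offset now 7 = byte 0 bit 7; 25 bits remain
Read 3: bits[7:9] width=2 -> value=3 (bin 11); offset now 9 = byte 1 bit 1; 23 bits remain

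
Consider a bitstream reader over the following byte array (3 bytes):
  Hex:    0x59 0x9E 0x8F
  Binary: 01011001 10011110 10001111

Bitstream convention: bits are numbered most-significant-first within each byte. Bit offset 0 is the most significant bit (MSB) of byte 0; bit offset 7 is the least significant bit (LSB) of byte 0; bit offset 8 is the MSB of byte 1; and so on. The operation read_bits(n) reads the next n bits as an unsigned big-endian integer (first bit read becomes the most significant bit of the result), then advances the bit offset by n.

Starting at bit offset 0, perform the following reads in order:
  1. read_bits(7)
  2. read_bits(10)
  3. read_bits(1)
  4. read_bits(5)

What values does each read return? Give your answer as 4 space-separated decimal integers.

Read 1: bits[0:7] width=7 -> value=44 (bin 0101100); offset now 7 = byte 0 bit 7; 17 bits remain
Read 2: bits[7:17] width=10 -> value=829 (bin 1100111101); offset now 17 = byte 2 bit 1; 7 bits remain
Read 3: bits[17:18] width=1 -> value=0 (bin 0); offset now 18 = byte 2 bit 2; 6 bits remain
Read 4: bits[18:23] width=5 -> value=7 (bin 00111); offset now 23 = byte 2 bit 7; 1 bits remain

Answer: 44 829 0 7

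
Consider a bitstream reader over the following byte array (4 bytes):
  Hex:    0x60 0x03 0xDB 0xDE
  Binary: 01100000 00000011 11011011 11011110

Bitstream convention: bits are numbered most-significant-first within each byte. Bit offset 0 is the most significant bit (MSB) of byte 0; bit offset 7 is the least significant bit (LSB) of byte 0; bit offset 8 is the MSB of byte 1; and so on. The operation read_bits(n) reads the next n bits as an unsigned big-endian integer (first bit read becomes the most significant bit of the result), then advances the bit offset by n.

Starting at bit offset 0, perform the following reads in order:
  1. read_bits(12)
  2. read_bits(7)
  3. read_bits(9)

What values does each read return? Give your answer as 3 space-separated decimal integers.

Answer: 1536 30 445

Derivation:
Read 1: bits[0:12] width=12 -> value=1536 (bin 011000000000); offset now 12 = byte 1 bit 4; 20 bits remain
Read 2: bits[12:19] width=7 -> value=30 (bin 0011110); offset now 19 = byte 2 bit 3; 13 bits remain
Read 3: bits[19:28] width=9 -> value=445 (bin 110111101); offset now 28 = byte 3 bit 4; 4 bits remain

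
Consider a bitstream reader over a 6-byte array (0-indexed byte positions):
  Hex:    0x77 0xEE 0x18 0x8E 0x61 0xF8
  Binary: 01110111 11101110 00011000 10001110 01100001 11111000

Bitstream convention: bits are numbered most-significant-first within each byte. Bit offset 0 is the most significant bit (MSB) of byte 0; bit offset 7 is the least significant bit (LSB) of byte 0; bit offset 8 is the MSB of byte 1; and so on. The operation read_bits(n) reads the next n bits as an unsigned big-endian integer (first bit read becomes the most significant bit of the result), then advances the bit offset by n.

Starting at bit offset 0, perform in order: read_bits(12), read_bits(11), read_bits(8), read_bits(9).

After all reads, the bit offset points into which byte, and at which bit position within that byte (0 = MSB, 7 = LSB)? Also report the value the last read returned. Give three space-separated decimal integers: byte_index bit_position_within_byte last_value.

Answer: 5 0 97

Derivation:
Read 1: bits[0:12] width=12 -> value=1918 (bin 011101111110); offset now 12 = byte 1 bit 4; 36 bits remain
Read 2: bits[12:23] width=11 -> value=1804 (bin 11100001100); offset now 23 = byte 2 bit 7; 25 bits remain
Read 3: bits[23:31] width=8 -> value=71 (bin 01000111); offset now 31 = byte 3 bit 7; 17 bits remain
Read 4: bits[31:40] width=9 -> value=97 (bin 001100001); offset now 40 = byte 5 bit 0; 8 bits remain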